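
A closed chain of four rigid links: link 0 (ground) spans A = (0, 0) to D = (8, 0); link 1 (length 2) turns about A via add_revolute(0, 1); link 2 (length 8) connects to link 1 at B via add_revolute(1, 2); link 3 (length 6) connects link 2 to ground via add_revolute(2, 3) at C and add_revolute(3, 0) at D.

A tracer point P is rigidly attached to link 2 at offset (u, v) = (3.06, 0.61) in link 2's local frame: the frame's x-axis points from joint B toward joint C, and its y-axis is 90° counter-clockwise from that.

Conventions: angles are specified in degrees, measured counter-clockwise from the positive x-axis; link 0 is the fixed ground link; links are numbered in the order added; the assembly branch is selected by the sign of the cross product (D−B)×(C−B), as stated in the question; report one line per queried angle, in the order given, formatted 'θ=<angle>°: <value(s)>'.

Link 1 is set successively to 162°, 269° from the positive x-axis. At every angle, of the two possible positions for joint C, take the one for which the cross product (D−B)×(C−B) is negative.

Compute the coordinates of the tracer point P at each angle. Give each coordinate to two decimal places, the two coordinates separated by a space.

A=(0,0), D=(8.00,0)
θ=162°: B = A + 2.00·(cos162°, sin162°) = (-1.9021, 0.6180)
θ=162°: |BD| = 9.9214
θ=162°: circle(B,8.00) ∩ circle(D,6.00): a=6.3718, h=4.8374
θ=162°:   candidates: C₊=(4.7586,5.0491) cross=47.994; C₋=(4.1560,-4.6069) cross=-47.994
θ=162°:   branch - wants cross < 0 → take C=(4.1560,-4.6069) (cross=-47.994)
θ=162°: ex = (C−B)/|BC| = (0.7573,-0.6531); ey = (0.6531,0.7573)
θ=162°: P = B + 3.06·ex + 0.61·ey = (0.8135,-0.9186)
θ=269°: B = A + 2.00·(cos269°, sin269°) = (-0.0349, -1.9997)
θ=269°: |BD| = 8.2800
θ=269°: circle(B,8.00) ∩ circle(D,6.00): a=5.8308, h=5.4774
θ=269°:   candidates: C₊=(4.3005,4.7237) cross=45.353; C₋=(6.9461,-5.9067) cross=-45.353
θ=269°:   branch - wants cross < 0 → take C=(6.9461,-5.9067) (cross=-45.353)
θ=269°: ex = (C−B)/|BC| = (0.8726,-0.4884); ey = (0.4884,0.8726)
θ=269°: P = B + 3.06·ex + 0.61·ey = (2.9333,-2.9618)

θ=162°: 0.81 -0.92
θ=269°: 2.93 -2.96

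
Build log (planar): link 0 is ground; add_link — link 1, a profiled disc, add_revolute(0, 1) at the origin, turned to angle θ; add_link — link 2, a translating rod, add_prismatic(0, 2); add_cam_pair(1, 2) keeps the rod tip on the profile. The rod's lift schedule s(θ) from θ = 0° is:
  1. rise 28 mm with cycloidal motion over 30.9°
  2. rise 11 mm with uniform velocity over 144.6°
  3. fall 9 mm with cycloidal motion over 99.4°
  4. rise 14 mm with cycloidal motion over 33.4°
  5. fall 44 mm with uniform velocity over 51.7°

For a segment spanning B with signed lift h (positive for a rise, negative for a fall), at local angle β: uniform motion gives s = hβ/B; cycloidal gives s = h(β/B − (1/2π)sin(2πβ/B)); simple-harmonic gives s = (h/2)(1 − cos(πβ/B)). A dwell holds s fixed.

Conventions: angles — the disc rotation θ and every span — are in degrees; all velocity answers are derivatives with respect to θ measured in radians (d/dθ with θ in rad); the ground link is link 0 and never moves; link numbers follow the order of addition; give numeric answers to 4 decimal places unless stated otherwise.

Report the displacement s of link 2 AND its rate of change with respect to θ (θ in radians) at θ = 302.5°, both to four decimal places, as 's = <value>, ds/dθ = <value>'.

seg 1 [0°–30.9°] cycloidal, h=28: full span → s += 28 → s = 28.0000
seg 2 [30.9°–175.5°] uniform, h=11: full span → s += 11 → s = 39.0000
seg 3 [175.5°–274.9°] cycloidal, h=-9: full span → s += -9 → s = 30.0000
seg 4 [274.9°–308.3°] cycloidal, h=14: θ=302.5° here. β=27.6, B=33.4. 14·(0.8263 − sin(2π·0.8263)/(2π)) = 13.5455 → s = 43.5455
velocity in seg [274.9°–308.3°] (cycloidal), θ in radians: β = 27.6° = 0.4817 rad, B = 33.4° = 0.5829 rad; ds/dθ = (h/B)(1 − cos(2πβ/B)) = (14/0.5829)(1 − cos(2π·0.8263)) = 12.932317 mm/rad

s = 43.5455, ds/dθ = 12.9323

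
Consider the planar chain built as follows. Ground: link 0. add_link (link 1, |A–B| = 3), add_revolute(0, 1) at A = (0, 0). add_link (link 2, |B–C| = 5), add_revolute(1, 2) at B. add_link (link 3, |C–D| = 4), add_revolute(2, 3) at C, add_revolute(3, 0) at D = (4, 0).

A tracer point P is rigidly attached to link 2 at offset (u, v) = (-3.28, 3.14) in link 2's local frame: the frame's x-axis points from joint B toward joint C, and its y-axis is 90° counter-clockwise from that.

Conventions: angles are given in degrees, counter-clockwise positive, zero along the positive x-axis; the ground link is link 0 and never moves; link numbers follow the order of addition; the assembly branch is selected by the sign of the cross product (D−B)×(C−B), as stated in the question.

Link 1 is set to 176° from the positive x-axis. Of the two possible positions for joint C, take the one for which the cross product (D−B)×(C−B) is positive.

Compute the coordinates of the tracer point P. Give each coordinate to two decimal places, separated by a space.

A=(0,0), D=(4.00,0)
B = A + 3.00·(cos176°, sin176°) = (-2.9927, 0.2093)
|BD| = 6.9958
circle(B,5.00) ∩ circle(D,4.00): a=4.1412, h=2.8019
  candidates: C₊=(1.2304,2.8861) cross=19.602; C₋=(1.0628,-2.7153) cross=-19.602
  branch + wants cross > 0 → take C=(1.2304,2.8861) (cross=19.602)
ex = (C−B)/|BC| = (0.8446,0.5354); ey = (-0.5354,0.8446)
P = B + -3.28·ex + 3.14·ey = (-7.4441,1.1054)

-7.44 1.11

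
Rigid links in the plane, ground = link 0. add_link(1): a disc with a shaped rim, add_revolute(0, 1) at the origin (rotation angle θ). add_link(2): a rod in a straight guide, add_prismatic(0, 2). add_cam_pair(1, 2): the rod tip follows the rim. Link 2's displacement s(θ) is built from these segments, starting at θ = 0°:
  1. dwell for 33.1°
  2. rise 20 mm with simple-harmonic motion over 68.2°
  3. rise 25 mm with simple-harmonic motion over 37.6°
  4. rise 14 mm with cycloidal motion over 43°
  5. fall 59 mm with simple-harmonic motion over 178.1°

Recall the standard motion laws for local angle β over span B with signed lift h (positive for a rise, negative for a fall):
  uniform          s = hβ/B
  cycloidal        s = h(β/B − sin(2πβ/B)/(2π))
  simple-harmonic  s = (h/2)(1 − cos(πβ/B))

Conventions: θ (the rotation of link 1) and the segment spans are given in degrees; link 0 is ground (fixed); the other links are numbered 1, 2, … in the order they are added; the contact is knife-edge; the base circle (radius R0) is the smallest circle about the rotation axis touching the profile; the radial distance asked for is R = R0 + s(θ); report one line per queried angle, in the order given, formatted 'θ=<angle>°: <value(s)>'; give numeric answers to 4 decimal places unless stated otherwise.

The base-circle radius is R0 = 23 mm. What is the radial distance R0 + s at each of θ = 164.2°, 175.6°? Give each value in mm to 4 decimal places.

segment 1 (0° to 33.1°, dwell): s unchanged at 0.0000
segment 2 (33.1° to 101.3°, simple-harmonic, h = 20) is passed completely: s = 0.0000 + (20) = 20.0000
segment 3 (101.3° to 138.9°, simple-harmonic, h = 25) is passed completely: s = 20.0000 + (25) = 45.0000
θ = 164.2° falls in segment 4 (138.9° to 181.9°, cycloidal, h = 14): β = 164.2 − 138.9 = 25.3°, B = 43°; Δs = 14·(0.5884 − sin(2π·0.5884)/(2π)) = 9.4118; s = 45.0000 + 9.4118 = 54.4118
θ = 175.6° falls in segment 4 (138.9° to 181.9°, cycloidal, h = 14): β = 175.6 − 138.9 = 36.7°, B = 43°; Δs = 14·(0.8535 − sin(2π·0.8535)/(2π)) = 13.7223; s = 45.0000 + 13.7223 = 58.7223
θ=164.2°: R = R0 + s = 23 + 54.4118 = 77.4118
θ=175.6°: R = R0 + s = 23 + 58.7223 = 81.7223

θ=164.2°: 77.4118
θ=175.6°: 81.7223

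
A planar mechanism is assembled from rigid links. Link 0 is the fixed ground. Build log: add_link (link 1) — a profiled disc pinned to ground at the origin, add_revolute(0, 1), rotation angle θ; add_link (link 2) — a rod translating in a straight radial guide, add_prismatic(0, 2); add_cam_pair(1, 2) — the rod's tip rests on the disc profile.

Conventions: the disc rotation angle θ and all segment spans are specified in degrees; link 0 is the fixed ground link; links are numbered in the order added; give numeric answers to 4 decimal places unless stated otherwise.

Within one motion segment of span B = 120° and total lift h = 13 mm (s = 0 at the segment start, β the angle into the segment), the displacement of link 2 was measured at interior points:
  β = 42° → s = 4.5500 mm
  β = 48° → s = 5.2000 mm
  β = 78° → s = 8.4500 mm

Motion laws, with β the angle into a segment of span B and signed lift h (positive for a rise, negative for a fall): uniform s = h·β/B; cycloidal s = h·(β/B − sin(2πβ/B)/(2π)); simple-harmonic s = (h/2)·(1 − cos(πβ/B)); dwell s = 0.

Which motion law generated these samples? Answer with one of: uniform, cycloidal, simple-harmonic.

candidates at β/B = r: uniform s = h·r (linear in β); cycloidal s = h·(r − sin(2πr)/(2π)); simple-harmonic s = (h/2)(1 − cos(πr))
β=42°: printed 4.5500 | uniform 4.5500, cycloidal 2.8761, simple-harmonic 3.5491
β=48°: printed 5.2000 | uniform 5.2000, cycloidal 3.9839, simple-harmonic 4.4914
β=78°: printed 8.4500 | uniform 8.4500, cycloidal 10.1239, simple-harmonic 9.4509
only one law matches every sample → uniform

uniform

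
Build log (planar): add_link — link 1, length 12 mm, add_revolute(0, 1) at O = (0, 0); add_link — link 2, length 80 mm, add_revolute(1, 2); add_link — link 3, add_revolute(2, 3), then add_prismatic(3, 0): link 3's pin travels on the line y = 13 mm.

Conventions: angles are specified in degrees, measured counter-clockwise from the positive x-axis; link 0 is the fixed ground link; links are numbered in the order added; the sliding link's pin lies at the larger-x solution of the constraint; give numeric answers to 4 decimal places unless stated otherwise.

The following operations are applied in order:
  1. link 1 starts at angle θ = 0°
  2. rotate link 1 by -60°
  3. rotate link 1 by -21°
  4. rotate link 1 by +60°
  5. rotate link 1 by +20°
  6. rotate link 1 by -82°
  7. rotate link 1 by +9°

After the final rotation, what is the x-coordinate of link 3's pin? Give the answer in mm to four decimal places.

geometry: r = 12 mm, L = 80 mm, e = 13 mm; θ starts at 0°
rotate link 1 by -60°: θ ← 0° -60° = -60°
rotate link 1 by -21°: θ ← -60° -21° = -81°
rotate link 1 by +60°: θ ← -81° +60° = -21°
rotate link 1 by +20°: θ ← -21° +20° = -1°
rotate link 1 by -82°: θ ← -1° -82° = -83°
rotate link 1 by +9°: θ ← -83° +9° = -74°
crank pin P = (r cos θ, r sin θ) = (3.307648, -11.535140)
h = r sin θ − e = -11.535140 − 13 = -24.535140
x = r cos θ + √(L² − h²) = 3.307648 + 76.144776 = 79.452424

79.4524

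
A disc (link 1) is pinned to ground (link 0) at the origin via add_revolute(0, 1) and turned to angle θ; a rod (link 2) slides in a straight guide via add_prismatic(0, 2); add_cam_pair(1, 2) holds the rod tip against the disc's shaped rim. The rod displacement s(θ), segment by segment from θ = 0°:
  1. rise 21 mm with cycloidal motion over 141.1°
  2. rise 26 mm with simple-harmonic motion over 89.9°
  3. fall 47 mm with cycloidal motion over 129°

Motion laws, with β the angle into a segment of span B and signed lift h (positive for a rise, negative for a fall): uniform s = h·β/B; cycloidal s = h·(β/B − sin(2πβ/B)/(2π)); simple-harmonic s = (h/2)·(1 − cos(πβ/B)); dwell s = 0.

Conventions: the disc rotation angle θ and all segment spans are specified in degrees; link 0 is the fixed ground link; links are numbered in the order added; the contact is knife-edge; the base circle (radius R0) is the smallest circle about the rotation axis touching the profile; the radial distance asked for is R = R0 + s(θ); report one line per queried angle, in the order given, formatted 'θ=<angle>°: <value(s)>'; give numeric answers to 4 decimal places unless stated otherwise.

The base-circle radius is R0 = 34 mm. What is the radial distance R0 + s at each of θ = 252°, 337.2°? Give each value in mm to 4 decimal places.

segment 1 (0° to 141.1°, cycloidal, h = 21) is passed completely: s = 0.0000 + (21) = 21.0000
segment 2 (141.1° to 231°, simple-harmonic, h = 26) is passed completely: s = 21.0000 + (26) = 47.0000
θ = 252° falls in segment 3 (231° to 360°, cycloidal, h = -47): β = 252 − 231 = 21°, B = 129°; Δs = -47·(0.1628 − sin(2π·0.1628)/(2π)) = -1.2660; s = 47.0000 − 1.2660 = 45.7340
θ = 337.2° falls in segment 3 (231° to 360°, cycloidal, h = -47): β = 337.2 − 231 = 106.2°, B = 129°; Δs = -47·(0.8233 − sin(2π·0.8233)/(2π)) = -45.3948; s = 47.0000 − 45.3948 = 1.6052
θ=252°: R = R0 + s = 34 + 45.7340 = 79.7340
θ=337.2°: R = R0 + s = 34 + 1.6052 = 35.6052

θ=252°: 79.7340
θ=337.2°: 35.6052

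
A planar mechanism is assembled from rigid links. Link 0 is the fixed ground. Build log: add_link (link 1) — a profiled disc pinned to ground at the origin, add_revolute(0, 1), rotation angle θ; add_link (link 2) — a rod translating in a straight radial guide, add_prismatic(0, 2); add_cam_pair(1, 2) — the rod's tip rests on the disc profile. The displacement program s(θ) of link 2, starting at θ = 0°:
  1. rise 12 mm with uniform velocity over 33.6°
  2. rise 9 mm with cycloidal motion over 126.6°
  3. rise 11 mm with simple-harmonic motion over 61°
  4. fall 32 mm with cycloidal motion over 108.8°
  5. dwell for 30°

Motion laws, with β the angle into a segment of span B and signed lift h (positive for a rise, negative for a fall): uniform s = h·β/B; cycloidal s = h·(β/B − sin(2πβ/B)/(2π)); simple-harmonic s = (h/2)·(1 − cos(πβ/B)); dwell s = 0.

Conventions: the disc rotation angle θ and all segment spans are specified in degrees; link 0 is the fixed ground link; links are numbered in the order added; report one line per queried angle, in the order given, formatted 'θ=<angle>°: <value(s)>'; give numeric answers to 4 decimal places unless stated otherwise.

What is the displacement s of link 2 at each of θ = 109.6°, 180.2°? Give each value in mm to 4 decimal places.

seg 1 [0°–33.6°] uniform, h=12: full span → s += 12 → s = 12.0000
seg 2 [33.6°–160.2°] cycloidal, h=9: θ=109.6° here. β=76, B=126.6. 9·(0.6003 − sin(2π·0.6003)/(2π)) = 6.2471 → s = 18.2471
seg 2 [33.6°–160.2°] cycloidal, h=9: full span → s += 9 → s = 21.0000
seg 3 [160.2°–221.2°] simple-harmonic, h=11: θ=180.2° here. β=20, B=61. 11/2·(1 − cos(π·0.3279)) = 2.6686 → s = 23.6686

θ=109.6°: 18.2471
θ=180.2°: 23.6686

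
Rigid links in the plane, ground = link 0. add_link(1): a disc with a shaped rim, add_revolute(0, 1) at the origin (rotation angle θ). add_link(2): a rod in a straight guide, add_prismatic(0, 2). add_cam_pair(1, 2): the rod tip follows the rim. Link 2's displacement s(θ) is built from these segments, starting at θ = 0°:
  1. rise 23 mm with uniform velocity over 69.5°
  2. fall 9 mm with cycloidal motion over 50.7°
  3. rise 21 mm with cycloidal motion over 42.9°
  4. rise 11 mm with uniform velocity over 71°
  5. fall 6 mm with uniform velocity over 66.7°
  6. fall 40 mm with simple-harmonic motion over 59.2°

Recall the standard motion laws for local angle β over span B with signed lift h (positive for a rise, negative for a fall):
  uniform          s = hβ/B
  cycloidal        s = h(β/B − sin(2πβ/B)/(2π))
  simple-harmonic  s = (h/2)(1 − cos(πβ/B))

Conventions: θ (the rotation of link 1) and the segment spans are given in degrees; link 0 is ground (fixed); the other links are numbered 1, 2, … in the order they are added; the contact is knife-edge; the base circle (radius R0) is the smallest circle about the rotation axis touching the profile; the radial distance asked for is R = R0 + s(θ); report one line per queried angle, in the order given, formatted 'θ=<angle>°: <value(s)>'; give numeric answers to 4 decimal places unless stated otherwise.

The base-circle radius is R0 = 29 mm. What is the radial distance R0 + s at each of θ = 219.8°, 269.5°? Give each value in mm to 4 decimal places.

segment 1 (0° to 69.5°, uniform, h = 23) is passed completely: s = 0.0000 + (23) = 23.0000
segment 2 (69.5° to 120.2°, cycloidal, h = -9) is passed completely: s = 23.0000 + (-9) = 14.0000
segment 3 (120.2° to 163.1°, cycloidal, h = 21) is passed completely: s = 14.0000 + (21) = 35.0000
θ = 219.8° falls in segment 4 (163.1° to 234.1°, uniform, h = 11): β = 219.8 − 163.1 = 56.7°, B = 71°; Δs = 11·56.7/71 = 8.7845; s = 35.0000 + 8.7845 = 43.7845
segment 4 (163.1° to 234.1°, uniform, h = 11) is passed completely: s = 35.0000 + (11) = 46.0000
θ = 269.5° falls in segment 5 (234.1° to 300.8°, uniform, h = -6): β = 269.5 − 234.1 = 35.4°, B = 66.7°; Δs = -6·35.4/66.7 = -3.1844; s = 46.0000 − 3.1844 = 42.8156
θ=219.8°: R = R0 + s = 29 + 43.7845 = 72.7845
θ=269.5°: R = R0 + s = 29 + 42.8156 = 71.8156

θ=219.8°: 72.7845
θ=269.5°: 71.8156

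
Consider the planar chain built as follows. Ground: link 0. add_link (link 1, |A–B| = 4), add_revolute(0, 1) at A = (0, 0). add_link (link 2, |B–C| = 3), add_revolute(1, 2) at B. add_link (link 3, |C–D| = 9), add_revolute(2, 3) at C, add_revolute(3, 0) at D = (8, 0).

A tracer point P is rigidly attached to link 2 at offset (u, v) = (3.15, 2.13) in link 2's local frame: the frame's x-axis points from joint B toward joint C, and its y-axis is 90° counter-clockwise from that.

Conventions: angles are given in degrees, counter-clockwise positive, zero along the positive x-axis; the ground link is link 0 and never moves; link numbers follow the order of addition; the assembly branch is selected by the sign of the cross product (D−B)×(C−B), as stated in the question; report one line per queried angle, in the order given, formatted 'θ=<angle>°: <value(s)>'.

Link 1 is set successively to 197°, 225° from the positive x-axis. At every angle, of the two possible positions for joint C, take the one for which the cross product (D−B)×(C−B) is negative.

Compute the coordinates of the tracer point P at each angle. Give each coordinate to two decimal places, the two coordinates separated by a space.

A=(0,0), D=(8.00,0)
θ=197°: B = A + 4.00·(cos197°, sin197°) = (-3.8252, -1.1695)
θ=197°: |BD| = 11.8829
θ=197°: circle(B,3.00) ∩ circle(D,9.00): a=2.9119, h=0.7217
θ=197°:   candidates: C₊=(-0.9985,-0.1647) cross=8.576; C₋=(-0.8564,-1.6011) cross=-8.576
θ=197°:   branch - wants cross < 0 → take C=(-0.8564,-1.6011) (cross=-8.576)
θ=197°: ex = (C−B)/|BC| = (0.9896,-0.1439); ey = (0.1439,0.9896)
θ=197°: P = B + 3.15·ex + 2.13·ey = (-0.4015,0.4851)
θ=225°: B = A + 4.00·(cos225°, sin225°) = (-2.8284, -2.8284)
θ=225°: |BD| = 11.1917
θ=225°: circle(B,3.00) ∩ circle(D,9.00): a=2.3792, h=1.8274
θ=225°:   candidates: C₊=(-0.9883,-0.4591) cross=20.452; C₋=(-0.0646,-3.9952) cross=-20.452
θ=225°:   branch - wants cross < 0 → take C=(-0.0646,-3.9952) (cross=-20.452)
θ=225°: ex = (C−B)/|BC| = (0.9213,-0.3889); ey = (0.3889,0.9213)
θ=225°: P = B + 3.15·ex + 2.13·ey = (0.9020,-2.0913)

θ=197°: -0.40 0.49
θ=225°: 0.90 -2.09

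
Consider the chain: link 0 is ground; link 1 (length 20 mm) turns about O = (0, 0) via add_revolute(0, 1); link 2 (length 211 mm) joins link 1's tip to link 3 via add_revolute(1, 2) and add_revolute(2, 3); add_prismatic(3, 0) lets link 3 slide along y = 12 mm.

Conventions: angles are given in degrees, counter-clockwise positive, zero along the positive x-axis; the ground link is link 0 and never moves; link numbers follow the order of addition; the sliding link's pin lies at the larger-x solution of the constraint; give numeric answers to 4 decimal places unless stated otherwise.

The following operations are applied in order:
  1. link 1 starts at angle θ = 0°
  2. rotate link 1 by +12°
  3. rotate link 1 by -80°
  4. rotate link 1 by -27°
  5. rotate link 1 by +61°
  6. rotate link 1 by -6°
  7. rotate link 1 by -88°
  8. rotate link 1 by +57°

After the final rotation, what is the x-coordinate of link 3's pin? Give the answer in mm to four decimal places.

geometry: r = 20 mm, L = 211 mm, e = 12 mm; θ starts at 0°
rotate link 1 by +12°: θ ← 0° +12° = 12°
rotate link 1 by -80°: θ ← 12° -80° = -68°
rotate link 1 by -27°: θ ← -68° -27° = -95°
rotate link 1 by +61°: θ ← -95° +61° = -34°
rotate link 1 by -6°: θ ← -34° -6° = -40°
rotate link 1 by -88°: θ ← -40° -88° = -128°
rotate link 1 by +57°: θ ← -128° +57° = -71°
crank pin P = (r cos θ, r sin θ) = (6.511363, -18.910372)
h = r sin θ − e = -18.910372 − 12 = -30.910372
x = r cos θ + √(L² − h²) = 6.511363 + 208.723619 = 215.234982

215.2350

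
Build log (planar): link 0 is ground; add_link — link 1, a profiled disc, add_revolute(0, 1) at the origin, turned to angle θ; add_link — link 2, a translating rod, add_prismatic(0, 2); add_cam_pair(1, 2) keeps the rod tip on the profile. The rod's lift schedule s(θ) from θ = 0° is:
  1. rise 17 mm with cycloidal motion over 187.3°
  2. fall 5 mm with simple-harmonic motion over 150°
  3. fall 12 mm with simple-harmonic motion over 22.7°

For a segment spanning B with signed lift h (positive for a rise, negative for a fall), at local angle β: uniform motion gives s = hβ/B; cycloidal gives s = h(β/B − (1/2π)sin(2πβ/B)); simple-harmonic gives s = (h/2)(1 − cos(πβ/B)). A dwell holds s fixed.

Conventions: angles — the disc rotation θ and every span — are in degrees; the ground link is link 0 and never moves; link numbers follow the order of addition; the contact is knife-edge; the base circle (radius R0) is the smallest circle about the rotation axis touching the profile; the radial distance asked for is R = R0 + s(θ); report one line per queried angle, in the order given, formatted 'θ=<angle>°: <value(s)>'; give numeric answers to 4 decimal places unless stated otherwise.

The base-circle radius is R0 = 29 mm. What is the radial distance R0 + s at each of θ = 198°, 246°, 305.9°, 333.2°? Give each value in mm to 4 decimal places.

seg 1 [0°–187.3°] cycloidal, h=17: full span → s += 17 → s = 17.0000
seg 2 [187.3°–337.3°] simple-harmonic, h=-5: θ=198° here. β=10.7, B=150. -5/2·(1 − cos(π·0.0713)) = -0.0625 → s = 16.9375
seg 2 [187.3°–337.3°] simple-harmonic, h=-5: θ=246° here. β=58.7, B=150. -5/2·(1 − cos(π·0.3913)) = -1.6630 → s = 15.3370
seg 2 [187.3°–337.3°] simple-harmonic, h=-5: θ=305.9° here. β=118.6, B=150. -5/2·(1 − cos(π·0.7907)) = -4.4786 → s = 12.5214
seg 2 [187.3°–337.3°] simple-harmonic, h=-5: θ=333.2° here. β=145.9, B=150. -5/2·(1 − cos(π·0.9727)) = -4.9908 → s = 12.0092
θ=198°: R = R0 + s = 29 + 16.9375 = 45.9375
θ=246°: R = R0 + s = 29 + 15.3370 = 44.3370
θ=305.9°: R = R0 + s = 29 + 12.5214 = 41.5214
θ=333.2°: R = R0 + s = 29 + 12.0092 = 41.0092

θ=198°: 45.9375
θ=246°: 44.3370
θ=305.9°: 41.5214
θ=333.2°: 41.0092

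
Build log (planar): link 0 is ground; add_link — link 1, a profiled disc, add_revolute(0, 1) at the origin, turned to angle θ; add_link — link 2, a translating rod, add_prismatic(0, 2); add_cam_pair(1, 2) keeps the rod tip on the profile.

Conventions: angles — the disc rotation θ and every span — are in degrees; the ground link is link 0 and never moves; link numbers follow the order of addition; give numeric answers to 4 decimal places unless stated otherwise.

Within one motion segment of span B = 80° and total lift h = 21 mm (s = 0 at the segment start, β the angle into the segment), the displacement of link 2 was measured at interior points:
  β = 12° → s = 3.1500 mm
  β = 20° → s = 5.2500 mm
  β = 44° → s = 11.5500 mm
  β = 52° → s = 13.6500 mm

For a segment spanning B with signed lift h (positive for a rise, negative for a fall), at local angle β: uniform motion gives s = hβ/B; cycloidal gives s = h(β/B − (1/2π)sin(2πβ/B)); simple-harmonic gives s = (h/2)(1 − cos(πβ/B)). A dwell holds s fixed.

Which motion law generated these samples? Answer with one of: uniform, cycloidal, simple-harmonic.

candidates at β/B = r: uniform s = h·r (linear in β); cycloidal s = h·(r − sin(2πr)/(2π)); simple-harmonic s = (h/2)(1 − cos(πr))
β=12°: printed 3.1500 | uniform 3.1500, cycloidal 0.4461, simple-harmonic 1.1444
β=20°: printed 5.2500 | uniform 5.2500, cycloidal 1.9077, simple-harmonic 3.0754
β=44°: printed 11.5500 | uniform 11.5500, cycloidal 12.5828, simple-harmonic 12.1426
β=52°: printed 13.6500 | uniform 13.6500, cycloidal 16.3539, simple-harmonic 15.2669
only one law matches every sample → uniform

uniform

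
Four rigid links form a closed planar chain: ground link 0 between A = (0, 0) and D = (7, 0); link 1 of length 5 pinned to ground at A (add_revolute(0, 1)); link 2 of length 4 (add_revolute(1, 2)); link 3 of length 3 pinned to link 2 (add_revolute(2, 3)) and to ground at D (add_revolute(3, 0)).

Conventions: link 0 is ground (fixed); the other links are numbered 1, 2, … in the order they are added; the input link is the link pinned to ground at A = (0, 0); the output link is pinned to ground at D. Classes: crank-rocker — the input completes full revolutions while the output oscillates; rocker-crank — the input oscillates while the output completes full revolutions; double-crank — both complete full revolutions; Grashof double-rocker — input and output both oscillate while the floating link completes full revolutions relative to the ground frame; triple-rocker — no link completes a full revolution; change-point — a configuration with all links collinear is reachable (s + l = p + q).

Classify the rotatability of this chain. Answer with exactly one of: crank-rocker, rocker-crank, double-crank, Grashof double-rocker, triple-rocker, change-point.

lengths: ground=7, input=5, coupler=4, output=3
sorted: s=3 (shortest), l=7 (longest), p+q=9
s + l = 10 vs p + q = 9
s + l > p + q → non-Grashof → no link fully rotates → triple-rocker

triple-rocker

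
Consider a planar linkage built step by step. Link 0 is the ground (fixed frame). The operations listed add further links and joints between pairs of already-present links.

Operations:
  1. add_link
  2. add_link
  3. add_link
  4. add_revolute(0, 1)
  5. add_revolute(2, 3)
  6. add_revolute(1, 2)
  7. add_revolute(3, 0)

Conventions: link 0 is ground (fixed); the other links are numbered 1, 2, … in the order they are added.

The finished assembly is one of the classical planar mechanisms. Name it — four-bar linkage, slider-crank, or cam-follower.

links: 4 (incl. ground); joints: 4 revolute, 0 prismatic, 0 higher (cam) pair, forming one closed loop
4 links in a single 4R loop → four-bar linkage

four-bar linkage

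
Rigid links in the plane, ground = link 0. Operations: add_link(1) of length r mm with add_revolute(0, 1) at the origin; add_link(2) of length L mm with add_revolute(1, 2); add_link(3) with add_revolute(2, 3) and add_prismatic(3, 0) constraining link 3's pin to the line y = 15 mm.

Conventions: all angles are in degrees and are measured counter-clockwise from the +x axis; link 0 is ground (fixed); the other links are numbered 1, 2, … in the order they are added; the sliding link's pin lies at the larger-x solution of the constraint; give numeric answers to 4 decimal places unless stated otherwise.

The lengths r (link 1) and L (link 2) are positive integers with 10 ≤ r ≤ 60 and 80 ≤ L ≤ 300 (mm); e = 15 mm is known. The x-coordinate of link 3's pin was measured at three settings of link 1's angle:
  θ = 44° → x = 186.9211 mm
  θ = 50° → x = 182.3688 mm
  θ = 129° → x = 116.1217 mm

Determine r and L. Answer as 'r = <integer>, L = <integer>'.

constraint per measurement: (x − r cos θ)² + (r sin θ − e)² = L²
subtracting the θ₁ and θ₂ equations cancels the r² and L² terms:
r = (x₁² − x₂²) / (2[(x₁cos θ₁ + e sin θ₁) − (x₂cos θ₂ + e sin θ₂)]) = 52.0000 → r = 52
L² = (x₁ − r cos θ₁)² + (r sin θ₁ − e)² = 22801.0127 → L = 151.0000 → L = 151
check at θ₃=129°: x = 116.1217 (printed 116.1217) ✓

r = 52, L = 151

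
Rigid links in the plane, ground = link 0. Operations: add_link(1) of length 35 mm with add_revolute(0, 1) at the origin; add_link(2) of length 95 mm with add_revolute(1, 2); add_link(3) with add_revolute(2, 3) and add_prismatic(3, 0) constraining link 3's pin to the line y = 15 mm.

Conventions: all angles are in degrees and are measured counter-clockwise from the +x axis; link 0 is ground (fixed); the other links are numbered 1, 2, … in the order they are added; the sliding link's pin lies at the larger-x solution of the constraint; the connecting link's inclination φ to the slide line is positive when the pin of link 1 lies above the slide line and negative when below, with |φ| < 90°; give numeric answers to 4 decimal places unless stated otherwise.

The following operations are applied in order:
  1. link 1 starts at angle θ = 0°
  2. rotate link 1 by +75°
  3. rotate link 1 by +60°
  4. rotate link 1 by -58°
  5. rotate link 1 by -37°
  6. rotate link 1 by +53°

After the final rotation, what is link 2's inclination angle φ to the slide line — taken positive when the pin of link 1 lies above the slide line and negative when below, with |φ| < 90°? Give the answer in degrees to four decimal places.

geometry: r = 35 mm, L = 95 mm, e = 15 mm; θ starts at 0°
rotate link 1 by +75°: θ ← 0° +75° = 75°
rotate link 1 by +60°: θ ← 75° +60° = 135°
rotate link 1 by -58°: θ ← 135° -58° = 77°
rotate link 1 by -37°: θ ← 77° -37° = 40°
rotate link 1 by +53°: θ ← 40° +53° = 93°
h = r sin θ − e = 34.952034 − 15 = 19.952034
sin φ = h / L = 19.952034 / 95 = 0.21002141
φ = arcsin(0.21002141) = 12.123607°

12.1236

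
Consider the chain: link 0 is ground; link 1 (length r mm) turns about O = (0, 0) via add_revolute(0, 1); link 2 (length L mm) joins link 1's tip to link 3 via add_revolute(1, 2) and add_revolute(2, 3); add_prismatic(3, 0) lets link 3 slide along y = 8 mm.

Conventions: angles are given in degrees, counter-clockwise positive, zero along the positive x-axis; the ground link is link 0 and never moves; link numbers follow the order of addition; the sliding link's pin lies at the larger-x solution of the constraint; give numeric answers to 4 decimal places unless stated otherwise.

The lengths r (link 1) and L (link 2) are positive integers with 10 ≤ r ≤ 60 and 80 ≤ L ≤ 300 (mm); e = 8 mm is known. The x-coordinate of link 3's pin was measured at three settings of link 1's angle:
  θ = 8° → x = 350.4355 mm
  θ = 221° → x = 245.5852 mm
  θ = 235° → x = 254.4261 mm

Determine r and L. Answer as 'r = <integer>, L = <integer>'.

constraint per measurement: (x − r cos θ)² + (r sin θ − e)² = L²
subtracting the θ₁ and θ₂ equations cancels the r² and L² terms:
r = (x₁² − x₂²) / (2[(x₁cos θ₁ + e sin θ₁) − (x₂cos θ₂ + e sin θ₂)]) = 58.0000 → r = 58
L² = (x₁ − r cos θ₁)² + (r sin θ₁ − e)² = 85848.9771 → L = 293.0000 → L = 293
check at θ₃=235°: x = 254.4261 (printed 254.4261) ✓

r = 58, L = 293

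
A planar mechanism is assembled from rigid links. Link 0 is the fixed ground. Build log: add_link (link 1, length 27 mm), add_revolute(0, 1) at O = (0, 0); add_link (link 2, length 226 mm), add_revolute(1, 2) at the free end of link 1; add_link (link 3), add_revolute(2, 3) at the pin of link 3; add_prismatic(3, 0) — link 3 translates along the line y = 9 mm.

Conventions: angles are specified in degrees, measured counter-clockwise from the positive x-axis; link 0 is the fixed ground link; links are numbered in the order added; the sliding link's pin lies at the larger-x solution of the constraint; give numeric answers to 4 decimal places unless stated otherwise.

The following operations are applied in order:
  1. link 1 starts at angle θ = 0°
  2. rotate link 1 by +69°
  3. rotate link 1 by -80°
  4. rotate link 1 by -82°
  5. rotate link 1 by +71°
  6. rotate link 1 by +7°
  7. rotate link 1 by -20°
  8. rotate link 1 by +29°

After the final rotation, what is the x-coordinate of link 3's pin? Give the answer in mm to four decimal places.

geometry: r = 27 mm, L = 226 mm, e = 9 mm; θ starts at 0°
rotate link 1 by +69°: θ ← 0° +69° = 69°
rotate link 1 by -80°: θ ← 69° -80° = -11°
rotate link 1 by -82°: θ ← -11° -82° = -93°
rotate link 1 by +71°: θ ← -93° +71° = -22°
rotate link 1 by +7°: θ ← -22° +7° = -15°
rotate link 1 by -20°: θ ← -15° -20° = -35°
rotate link 1 by +29°: θ ← -35° +29° = -6°
crank pin P = (r cos θ, r sin θ) = (26.852091, -2.822269)
h = r sin θ − e = -2.822269 − 9 = -11.822269
x = r cos θ + √(L² − h²) = 26.852091 + 225.690571 = 252.542662

252.5427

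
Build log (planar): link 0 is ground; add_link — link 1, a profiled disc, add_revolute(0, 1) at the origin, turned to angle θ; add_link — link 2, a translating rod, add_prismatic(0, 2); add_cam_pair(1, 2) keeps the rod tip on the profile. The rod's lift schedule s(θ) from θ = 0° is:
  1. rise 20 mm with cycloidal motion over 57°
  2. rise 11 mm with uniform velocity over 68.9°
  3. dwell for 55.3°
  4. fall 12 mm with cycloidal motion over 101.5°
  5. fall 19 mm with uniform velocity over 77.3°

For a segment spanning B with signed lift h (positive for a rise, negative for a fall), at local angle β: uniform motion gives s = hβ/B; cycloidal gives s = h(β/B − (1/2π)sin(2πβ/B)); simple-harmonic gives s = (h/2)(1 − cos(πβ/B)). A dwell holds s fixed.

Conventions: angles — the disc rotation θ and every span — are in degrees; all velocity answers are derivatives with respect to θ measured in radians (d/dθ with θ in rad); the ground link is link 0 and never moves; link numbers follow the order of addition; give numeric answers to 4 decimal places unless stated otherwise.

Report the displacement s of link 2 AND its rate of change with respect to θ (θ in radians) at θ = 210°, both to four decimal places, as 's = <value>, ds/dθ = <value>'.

seg 1 [0°–57°] cycloidal, h=20: full span → s += 20 → s = 20.0000
seg 2 [57°–125.9°] uniform, h=11: full span → s += 11 → s = 31.0000
seg 3 [125.9°–181.2°] dwell: s stays 31.0000
seg 4 [181.2°–282.7°] cycloidal, h=-12: θ=210° here. β=28.8, B=101.5. -12·(0.2837 − sin(2π·0.2837)/(2π)) = -1.5378 → s = 29.4622
velocity in seg [181.2°–282.7°] (cycloidal), θ in radians: β = 28.8° = 0.5027 rad, B = 101.5° = 1.7715 rad; ds/dθ = (h/B)(1 − cos(2πβ/B)) = ((-12)/1.7715)(1 − cos(2π·0.2837)) = -8.199341 mm/rad

s = 29.4622, ds/dθ = -8.1993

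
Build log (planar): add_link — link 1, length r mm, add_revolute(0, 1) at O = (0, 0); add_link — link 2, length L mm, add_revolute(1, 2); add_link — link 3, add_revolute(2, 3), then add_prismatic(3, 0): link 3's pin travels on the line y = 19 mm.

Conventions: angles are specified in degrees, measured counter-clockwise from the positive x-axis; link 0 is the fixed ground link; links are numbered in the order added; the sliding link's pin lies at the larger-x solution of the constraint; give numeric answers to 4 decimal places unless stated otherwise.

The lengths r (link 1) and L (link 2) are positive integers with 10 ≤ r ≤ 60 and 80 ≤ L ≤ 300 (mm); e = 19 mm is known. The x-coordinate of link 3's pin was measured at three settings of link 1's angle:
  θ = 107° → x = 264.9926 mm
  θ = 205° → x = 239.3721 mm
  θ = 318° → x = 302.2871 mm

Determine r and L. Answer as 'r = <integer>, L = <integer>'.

constraint per measurement: (x − r cos θ)² + (r sin θ − e)² = L²
subtracting the θ₁ and θ₂ equations cancels the r² and L² terms:
r = (x₁² − x₂²) / (2[(x₁cos θ₁ + e sin θ₁) − (x₂cos θ₂ + e sin θ₂)]) = 38.9999 → r = 39
L² = (x₁ − r cos θ₁)² + (r sin θ₁ − e)² = 76728.9888 → L = 277.0000 → L = 277
check at θ₃=318°: x = 302.2871 (printed 302.2871) ✓

r = 39, L = 277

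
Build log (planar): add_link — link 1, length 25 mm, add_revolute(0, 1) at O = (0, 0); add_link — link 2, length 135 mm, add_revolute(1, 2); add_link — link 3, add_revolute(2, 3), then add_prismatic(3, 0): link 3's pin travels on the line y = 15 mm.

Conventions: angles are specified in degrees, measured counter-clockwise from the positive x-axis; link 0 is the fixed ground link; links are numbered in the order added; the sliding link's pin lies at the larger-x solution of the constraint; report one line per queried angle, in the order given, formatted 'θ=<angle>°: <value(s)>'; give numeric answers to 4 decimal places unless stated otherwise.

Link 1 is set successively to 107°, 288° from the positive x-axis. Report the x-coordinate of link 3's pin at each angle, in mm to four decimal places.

geometry: r = 25 mm, L = 135 mm, e = 15 mm
θ=107°: crank pin P = (r cos θ, r sin θ) = (-7.309293, 23.907619)
θ=107°: h = r sin θ − e = 23.907619 − 15 = 8.907619
θ=107°: x = r cos θ + √(L² − h²) = -7.309293 + 134.705807 = 127.396514
θ=288°: crank pin P = (r cos θ, r sin θ) = (7.725425, -23.776413)
θ=288°: h = r sin θ − e = -23.776413 − 15 = -38.776413
θ=288°: x = r cos θ + √(L² − h²) = 7.725425 + 129.311213 = 137.036638

θ=107°: 127.3965
θ=288°: 137.0366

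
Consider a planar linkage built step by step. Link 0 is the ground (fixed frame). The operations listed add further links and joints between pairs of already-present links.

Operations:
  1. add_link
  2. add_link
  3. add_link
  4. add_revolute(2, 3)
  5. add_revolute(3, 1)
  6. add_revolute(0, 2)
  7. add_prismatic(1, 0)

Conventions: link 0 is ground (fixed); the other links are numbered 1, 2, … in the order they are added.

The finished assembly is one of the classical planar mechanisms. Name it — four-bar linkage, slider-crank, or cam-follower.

links: 4 (incl. ground); joints: 3 revolute, 1 prismatic, 0 higher (cam) pair, forming one closed loop
4 links, 3 revolutes + 1 prismatic in one loop → slider-crank

slider-crank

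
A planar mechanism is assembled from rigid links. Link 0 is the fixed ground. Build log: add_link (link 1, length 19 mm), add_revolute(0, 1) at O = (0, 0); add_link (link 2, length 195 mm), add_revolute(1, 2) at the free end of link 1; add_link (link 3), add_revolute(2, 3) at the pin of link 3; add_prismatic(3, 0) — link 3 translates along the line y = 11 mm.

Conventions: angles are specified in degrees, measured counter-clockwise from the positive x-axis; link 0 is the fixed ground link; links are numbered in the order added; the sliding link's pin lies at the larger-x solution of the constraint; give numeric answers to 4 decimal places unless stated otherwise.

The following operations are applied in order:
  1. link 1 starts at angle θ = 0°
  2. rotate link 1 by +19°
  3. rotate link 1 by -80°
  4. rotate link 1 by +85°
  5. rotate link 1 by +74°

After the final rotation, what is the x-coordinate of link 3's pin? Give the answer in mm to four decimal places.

geometry: r = 19 mm, L = 195 mm, e = 11 mm; θ starts at 0°
rotate link 1 by +19°: θ ← 0° +19° = 19°
rotate link 1 by -80°: θ ← 19° -80° = -61°
rotate link 1 by +85°: θ ← -61° +85° = 24°
rotate link 1 by +74°: θ ← 24° +74° = 98°
crank pin P = (r cos θ, r sin θ) = (-2.644289, 18.815093)
h = r sin θ − e = 18.815093 − 11 = 7.815093
x = r cos θ + √(L² − h²) = -2.644289 + 194.843333 = 192.199044

192.1990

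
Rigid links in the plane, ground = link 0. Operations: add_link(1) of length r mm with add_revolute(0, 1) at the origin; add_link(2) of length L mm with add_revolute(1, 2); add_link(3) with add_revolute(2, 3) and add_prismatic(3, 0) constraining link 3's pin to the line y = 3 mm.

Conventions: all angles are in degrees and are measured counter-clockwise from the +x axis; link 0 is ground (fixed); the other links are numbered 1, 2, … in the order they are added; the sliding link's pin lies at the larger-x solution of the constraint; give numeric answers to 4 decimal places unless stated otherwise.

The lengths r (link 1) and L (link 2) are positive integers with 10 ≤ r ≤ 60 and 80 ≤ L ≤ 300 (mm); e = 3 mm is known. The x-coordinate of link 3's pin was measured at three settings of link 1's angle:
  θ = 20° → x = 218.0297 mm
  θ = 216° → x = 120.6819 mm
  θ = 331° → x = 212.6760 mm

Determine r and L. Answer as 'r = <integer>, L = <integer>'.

constraint per measurement: (x − r cos θ)² + (r sin θ − e)² = L²
subtracting the θ₁ and θ₂ equations cancels the r² and L² terms:
r = (x₁² − x₂²) / (2[(x₁cos θ₁ + e sin θ₁) − (x₂cos θ₂ + e sin θ₂)]) = 54.0000 → r = 54
L² = (x₁ − r cos θ₁)² + (r sin θ₁ − e)² = 28223.9983 → L = 168.0000 → L = 168
check at θ₃=331°: x = 212.6760 (printed 212.6760) ✓

r = 54, L = 168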